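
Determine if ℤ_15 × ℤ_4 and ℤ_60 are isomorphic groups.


Comparing ℤ_15 × ℤ_4 and ℤ_60:
gcd(15,4) = 1, so ℤ_15 × ℤ_4 ≅ ℤ_60 (CRT)

Yes, ℤ_15 × ℤ_4 ≅ ℤ_60


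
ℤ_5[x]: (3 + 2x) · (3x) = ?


Expand and collect like terms; reduce coefficients mod 5:
x^0: 3·0 = 0 ≡ 0 (mod 5)
x^1: 3·3 + 2·0 = 9 ≡ 4 (mod 5)
x^2: 2·3 = 6 ≡ 1 (mod 5)
Result: 4x + x^2

f · g = 4x + x^2


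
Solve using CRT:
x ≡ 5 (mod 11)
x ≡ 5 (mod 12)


m₁ = 11, m₂ = 12, gcd = 1, so CRT applies. M = m₁·m₂ = 132
Let M₁ = M/m₁ = 12, M₂ = M/m₂ = 11
Find y₁ ≡ M₁⁻¹ (mod m₁): 12⁻¹ ≡ 1 (mod 11)
Find y₂ ≡ M₂⁻¹ (mod m₂): 11⁻¹ ≡ 11 (mod 12)
x = a₁·M₁·y₁ + a₂·M₂·y₂ = 5·12·1 + 5·11·11 = 665
Reduce mod 132: x ≡ 5
Check: 5 mod 11 = 5 ✓, 5 mod 12 = 5 ✓

x ≡ 5 (mod 132)


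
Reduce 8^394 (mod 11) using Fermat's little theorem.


Fermat's little theorem: if p is prime and gcd(a,p)=1, then a^(p-1) ≡ 1 (mod p)
p = 11 is prime, gcd(8,11) = 1
Reduce exponent: 394 mod 10 = 4
So 8^394 ≡ 8^4 (mod 11)
8^4 mod 11 = 4

8^394 ≡ 4 (mod 11)


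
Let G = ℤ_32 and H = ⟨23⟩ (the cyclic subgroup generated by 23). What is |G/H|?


|⟨23⟩| = n / gcd(23, 32) = 32 / 1 = 32
H is normal (ℤ_32 is abelian).
|G/H| = |G| / |H| = 32 / 32 = 1

|G/H| = 1


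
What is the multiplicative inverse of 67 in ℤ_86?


Use the extended Euclidean algorithm to write 1 = 67·s + 86·t; then s mod 86 is the inverse.
Euclidean algorithm:
  67 = 0·86 + 67
  86 = 1·67 + 19
  67 = 3·19 + 10
  19 = 1·10 + 9
  10 = 1·9 + 1
  9 = 9·1 + 0
gcd(67,86) = 1
Back-substitution gives: 67·(9) + 86·(-7) = 1
So 67⁻¹ ≡ 9 ≡ 9 (mod 86)
Check: 67 × 9 = 603 ≡ 1 (mod 86) ✓

67⁻¹ ≡ 9 (mod 86)


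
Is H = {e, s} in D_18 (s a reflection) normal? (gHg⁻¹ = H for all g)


H = {e, s} in D_18 (s a reflection)
r·s·r⁻¹ = sr⁻² ≠ s for n ≥ 3, so {e, s} is not closed under conjugation

No, not a normal subgroup


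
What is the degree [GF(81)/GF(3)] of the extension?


GF(81) = GF(3^4), so the extension degree is 4

[GF(81)/GF(3)] = 4


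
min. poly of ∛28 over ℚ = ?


∛28 satisfies x³ - 28 = 0, irreducible over ℚ (no rational root; 28 is not a perfect cube)

Minimal polynomial: x³ - 28


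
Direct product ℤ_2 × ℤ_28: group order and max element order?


|ℤ_2 × ℤ_28| = 2 × 28 = 56
Max element order = lcm(2,28) = 28
Cyclic? No (gcd=2)

|ℤ_2×ℤ_28| = 56, max element order = 28


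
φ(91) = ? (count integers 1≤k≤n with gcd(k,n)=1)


Factor n: 91 = 7 × 13
φ(n) = n · ∏(1 - 1/p) over distinct primes p | n
φ(91) = 91 · (1 - 1/7) · (1 - 1/13) = 72

φ(91) = 72


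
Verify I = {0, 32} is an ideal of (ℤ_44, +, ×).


Check ideal conditions for I = {0, 32} in ℤ_44:
(1) I is an additive subgroup? No
(2) For r ∈ ℤ_44 and a ∈ I: r·a ∈ I? No  [counterexample: r=2, a=32, r·a mod 44 = 20 ∉ I]

No, I is not an ideal of ℤ_44


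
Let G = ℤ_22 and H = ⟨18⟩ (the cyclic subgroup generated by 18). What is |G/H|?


|⟨18⟩| = n / gcd(18, 22) = 22 / 2 = 11
H is normal (ℤ_22 is abelian).
|G/H| = |G| / |H| = 22 / 11 = 2

|G/H| = 2


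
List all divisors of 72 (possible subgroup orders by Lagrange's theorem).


Lagrange's theorem: |H| divides |G|
|G| = 72
Divisors of 72: 1, 2, 3, 4, 6, 8, 9, 12, 18, 24, 36, 72

Possible subgroup orders: {1, 2, 3, 4, 6, 8, 9, 12, 18, 24, 36, 72}


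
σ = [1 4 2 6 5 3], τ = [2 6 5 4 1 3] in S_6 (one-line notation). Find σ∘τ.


σ∘τ: apply τ first, then σ
1 →τ 2 →σ 4
2 →τ 6 →σ 3
3 →τ 5 →σ 5
4 →τ 4 →σ 6
5 →τ 1 →σ 1
6 →τ 3 →σ 2

σ∘τ = [4 3 5 6 1 2]


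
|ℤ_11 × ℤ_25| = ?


|A × B| = |A| · |B|
|ℤ_11 × ℤ_25| = 11 × 25 = 275

|ℤ_11 × ℤ_25| = 275


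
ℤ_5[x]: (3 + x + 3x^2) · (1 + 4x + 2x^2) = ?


Expand and collect like terms; reduce coefficients mod 5:
x^0: 3·1 = 3 ≡ 3 (mod 5)
x^1: 3·4 + 1·1 = 13 ≡ 3 (mod 5)
x^2: 3·2 + 1·4 + 3·1 = 13 ≡ 3 (mod 5)
x^3: 1·2 + 3·4 = 14 ≡ 4 (mod 5)
x^4: 3·2 = 6 ≡ 1 (mod 5)
Result: 3 + 3x + 3x^2 + 4x^3 + x^4

f · g = 3 + 3x + 3x^2 + 4x^3 + x^4


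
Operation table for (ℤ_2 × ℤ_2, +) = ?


Elements: {(0,0), (0,1), (1,0), (1,1)}
Operation: componentwise addition mod (2, 2)
Entry (a, b) = ((a₁+b₁) mod 2, (a₂+b₂) mod 2)

Cayley table:
      | (0,0) | (0,1) | (1,0) | (1,1)
(0,0) | (0,0) | (0,1) | (1,0) | (1,1)
(0,1) | (0,1) | (0,0) | (1,1) | (1,0)
(1,0) | (1,0) | (1,1) | (0,0) | (0,1)
(1,1) | (1,1) | (1,0) | (0,1) | (0,0)


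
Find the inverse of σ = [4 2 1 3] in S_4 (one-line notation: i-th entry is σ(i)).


To find σ⁻¹, swap domain and range:
σ(1) = 4 → σ⁻¹(4) = 1
σ(2) = 2 → σ⁻¹(2) = 2
σ(3) = 1 → σ⁻¹(1) = 3
σ(4) = 3 → σ⁻¹(3) = 4

σ⁻¹ = [3 2 4 1]


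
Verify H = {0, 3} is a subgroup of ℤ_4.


Subgroup test for H = {0, 3} in (ℤ_4, +):
(1) 0 ∈ H? Yes
(2) Closure: for all a,b ∈ H, (a+b) mod 4 ∈ H? No  [counterexample: 3 + 3 = 2 ∉ H]
(3) Inverses: for all a ∈ H, -a mod 4 ∈ H? No

No, H is not a subgroup of ℤ_4


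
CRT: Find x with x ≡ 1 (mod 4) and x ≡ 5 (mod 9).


m₁ = 4, m₂ = 9, gcd = 1, so CRT applies. M = m₁·m₂ = 36
Let M₁ = M/m₁ = 9, M₂ = M/m₂ = 4
Find y₁ ≡ M₁⁻¹ (mod m₁): 9⁻¹ ≡ 1 (mod 4)
Find y₂ ≡ M₂⁻¹ (mod m₂): 4⁻¹ ≡ 7 (mod 9)
x = a₁·M₁·y₁ + a₂·M₂·y₂ = 1·9·1 + 5·4·7 = 149
Reduce mod 36: x ≡ 5
Check: 5 mod 4 = 1 ✓, 5 mod 9 = 5 ✓

x ≡ 5 (mod 36)


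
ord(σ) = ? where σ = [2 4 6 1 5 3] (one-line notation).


Cycle decomposition: (1 2 4) (3 6)
Cycle lengths: 3, 2
Order = lcm(3, 2) = 6

ord(σ) = 6


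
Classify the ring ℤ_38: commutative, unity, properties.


ℤ_38 is a commutative ring with unity 1; 38 = 2×19 is composite, so 2·19 ≡ 0 gives zero divisors (not an integral domain)
Commutative: Yes
Integral domain: No
Has unity: Yes

ℤ_38: Commutative=Yes, Unity=Yes


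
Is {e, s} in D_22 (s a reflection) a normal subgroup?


H = {e, s} in D_22 (s a reflection)
r·s·r⁻¹ = sr⁻² ≠ s for n ≥ 3, so {e, s} is not closed under conjugation

No, not a normal subgroup


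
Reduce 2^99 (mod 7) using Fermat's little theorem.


Fermat's little theorem: if p is prime and gcd(a,p)=1, then a^(p-1) ≡ 1 (mod p)
p = 7 is prime, gcd(2,7) = 1
Reduce exponent: 99 mod 6 = 3
So 2^99 ≡ 2^3 (mod 7)
2^3 mod 7 = 1

2^99 ≡ 1 (mod 7)


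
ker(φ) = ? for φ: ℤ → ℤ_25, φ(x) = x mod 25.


Kernel = preimage of identity
ker(φ) = {x ∈ ℤ : x ≡ 0 (mod 25)} = 25ℤ = {0, ±25, ±50, ...}

ker(φ) = 25ℤ


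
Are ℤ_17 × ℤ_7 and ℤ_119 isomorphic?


Comparing ℤ_17 × ℤ_7 and ℤ_119:
gcd(17,7) = 1, so ℤ_17 × ℤ_7 ≅ ℤ_119 (CRT)

Yes, ℤ_17 × ℤ_7 ≅ ℤ_119


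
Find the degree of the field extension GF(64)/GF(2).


GF(64) = GF(2^6), so the extension degree is 6

[GF(64)/GF(2)] = 6


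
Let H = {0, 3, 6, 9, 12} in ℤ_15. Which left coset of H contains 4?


4 + H = {4 + h (mod 15) : h ∈ H}
4+0=4, 4+3=7, 4+6=10, 4+9=13, 4+12=1
4 + H = {1, 4, 7, 10, 13} = 1 + H

4 + H = {1, 4, 7, 10, 13}


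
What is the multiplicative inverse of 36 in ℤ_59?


Use the extended Euclidean algorithm to write 1 = 36·s + 59·t; then s mod 59 is the inverse.
Euclidean algorithm:
  36 = 0·59 + 36
  59 = 1·36 + 23
  36 = 1·23 + 13
  23 = 1·13 + 10
  13 = 1·10 + 3
  10 = 3·3 + 1
  3 = 3·1 + 0
gcd(36,59) = 1
Back-substitution gives: 36·(-18) + 59·(11) = 1
So 36⁻¹ ≡ -18 ≡ 41 (mod 59)
Check: 36 × 41 = 1476 ≡ 1 (mod 59) ✓

36⁻¹ ≡ 41 (mod 59)


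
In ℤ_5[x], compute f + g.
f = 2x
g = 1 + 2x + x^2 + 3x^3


Add coefficients mod 5:
x^0: 0 + 1 = 1 (mod 5)
x^1: 2 + 2 = 4 (mod 5)
x^2: 0 + 1 = 1 (mod 5)
x^3: 0 + 3 = 3 (mod 5)
Result: 1 + 4x + x^2 + 3x^3

f + g = 1 + 4x + x^2 + 3x^3


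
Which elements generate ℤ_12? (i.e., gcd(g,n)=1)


g generates ℤ_n iff gcd(g,n) = 1
Checking each g ∈ {1,...,11}:
gcd(1,12) = 1
gcd(2,12) = 2
gcd(3,12) = 3
gcd(4,12) = 4
gcd(5,12) = 1
gcd(6,12) = 6
gcd(7,12) = 1
gcd(8,12) = 4
gcd(9,12) = 3
gcd(10,12) = 2
gcd(11,12) = 1
Generators: {1, 5, 7, 11}
Number of generators = φ(12) = 4

Generators of ℤ_12 = {1, 5, 7, 11}


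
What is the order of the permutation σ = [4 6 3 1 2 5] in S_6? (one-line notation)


Cycle decomposition: (1 4) (2 6 5)
Cycle lengths: 2, 3
Order = lcm(2, 3) = 6

ord(σ) = 6


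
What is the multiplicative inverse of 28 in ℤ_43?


Use the extended Euclidean algorithm to write 1 = 28·s + 43·t; then s mod 43 is the inverse.
Euclidean algorithm:
  28 = 0·43 + 28
  43 = 1·28 + 15
  28 = 1·15 + 13
  15 = 1·13 + 2
  13 = 6·2 + 1
  2 = 2·1 + 0
gcd(28,43) = 1
Back-substitution gives: 28·(20) + 43·(-13) = 1
So 28⁻¹ ≡ 20 ≡ 20 (mod 43)
Check: 28 × 20 = 560 ≡ 1 (mod 43) ✓

28⁻¹ ≡ 20 (mod 43)


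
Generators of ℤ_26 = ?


g generates ℤ_n iff gcd(g,n) = 1
Prime factors of 26: 2, 13
Generators are g ∈ {1,...,25} not divisible by any of these primes.
Generators: {1, 3, 5, 7, 9, 11, 15, 17, 19, 21, 23, 25}
Number of generators = φ(26) = 12

Generators of ℤ_26 = {1, 3, 5, 7, 9, 11, 15, 17, 19, 21, 23, 25}


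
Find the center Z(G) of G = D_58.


Z(G) = {g ∈ G | gx = xg for all x ∈ G}
For even n, Z(D_n) = {e, r^(n/2)}: the 180° rotation r^29 commutes with every reflection and rotation

Z(D_58) = {e, r^29}


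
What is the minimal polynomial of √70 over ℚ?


√70 satisfies x² - 70 = 0, irreducible over ℚ since 70 is squarefree

Minimal polynomial: x² - 70


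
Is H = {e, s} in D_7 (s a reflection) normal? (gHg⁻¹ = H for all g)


H = {e, s} in D_7 (s a reflection)
r·s·r⁻¹ = sr⁻² ≠ s for n ≥ 3, so {e, s} is not closed under conjugation

No, not a normal subgroup


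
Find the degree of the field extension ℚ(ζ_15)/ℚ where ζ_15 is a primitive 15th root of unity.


[ℚ(ζ_n):ℚ] = deg Φ_n(x) = φ(n). Here φ(15) = 8

[ℚ(ζ_15)/ℚ where ζ_15 is a primitive 15th root of unity] = 8


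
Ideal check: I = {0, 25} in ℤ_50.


Check ideal conditions for I = {0, 25} in ℤ_50:
(1) I is an additive subgroup? Yes
(2) For r ∈ ℤ_50 and a ∈ I: r·a ∈ I? Yes

Yes, I is an ideal of ℤ_50


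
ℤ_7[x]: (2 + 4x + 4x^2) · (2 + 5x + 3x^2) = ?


Expand and collect like terms; reduce coefficients mod 7:
x^0: 2·2 = 4 ≡ 4 (mod 7)
x^1: 2·5 + 4·2 = 18 ≡ 4 (mod 7)
x^2: 2·3 + 4·5 + 4·2 = 34 ≡ 6 (mod 7)
x^3: 4·3 + 4·5 = 32 ≡ 4 (mod 7)
x^4: 4·3 = 12 ≡ 5 (mod 7)
Result: 4 + 4x + 6x^2 + 4x^3 + 5x^4

f · g = 4 + 4x + 6x^2 + 4x^3 + 5x^4


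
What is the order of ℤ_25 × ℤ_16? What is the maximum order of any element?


|ℤ_25 × ℤ_16| = 25 × 16 = 400
Max element order = lcm(25,16) = 400
Cyclic? Yes (gcd=1)

|ℤ_25×ℤ_16| = 400, max element order = 400


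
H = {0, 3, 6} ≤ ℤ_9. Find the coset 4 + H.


4 + H = {4 + h (mod 9) : h ∈ H}
4+0=4, 4+3=7, 4+6=1
4 + H = {1, 4, 7} = 1 + H

4 + H = {1, 4, 7}


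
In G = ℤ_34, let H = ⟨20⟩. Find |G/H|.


|⟨20⟩| = n / gcd(20, 34) = 34 / 2 = 17
H is normal (ℤ_34 is abelian).
|G/H| = |G| / |H| = 34 / 17 = 2

|G/H| = 2


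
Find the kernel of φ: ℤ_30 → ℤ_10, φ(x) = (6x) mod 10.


Kernel = preimage of identity
ker(φ) = {x ∈ ℤ_30 : 6x ≡ 0 (mod 10)}. Since 10 | 30, φ is well-defined. The kernel is the cyclic subgroup ⟨5⟩ of ℤ_30 (order 6), i.e. {0, 5, 10, 15, 20, 25}

ker(φ) = {0, 5, 10, 15, 20, 25}


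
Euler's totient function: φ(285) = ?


Factor n: 285 = 3 × 5 × 19
φ(n) = n · ∏(1 - 1/p) over distinct primes p | n
φ(285) = 285 · (1 - 1/3) · (1 - 1/5) · (1 - 1/19) = 144

φ(285) = 144


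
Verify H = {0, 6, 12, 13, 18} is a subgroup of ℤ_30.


Subgroup test for H = {0, 6, 12, 13, 18} in (ℤ_30, +):
(1) 0 ∈ H? Yes
(2) Closure: for all a,b ∈ H, (a+b) mod 30 ∈ H? No  [counterexample: 6 + 13 = 19 ∉ H]
(3) Inverses: for all a ∈ H, -a mod 30 ∈ H? No

No, H is not a subgroup of ℤ_30


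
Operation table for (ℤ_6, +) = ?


Elements: {0, 1, 2, 3, 4, 5}
Operation: addition mod 6
Entry (a, b) = (a + b) mod 6

Cayley table:
  | 0 | 1 | 2 | 3 | 4 | 5
0 | 0 | 1 | 2 | 3 | 4 | 5
1 | 1 | 2 | 3 | 4 | 5 | 0
2 | 2 | 3 | 4 | 5 | 0 | 1
3 | 3 | 4 | 5 | 0 | 1 | 2
4 | 4 | 5 | 0 | 1 | 2 | 3
5 | 5 | 0 | 1 | 2 | 3 | 4


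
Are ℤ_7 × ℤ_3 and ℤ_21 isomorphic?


Comparing ℤ_7 × ℤ_3 and ℤ_21:
gcd(7,3) = 1, so ℤ_7 × ℤ_3 ≅ ℤ_21 (CRT)

Yes, ℤ_7 × ℤ_3 ≅ ℤ_21


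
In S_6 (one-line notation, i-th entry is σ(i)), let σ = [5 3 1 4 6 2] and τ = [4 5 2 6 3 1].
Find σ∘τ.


σ∘τ: apply τ first, then σ
1 →τ 4 →σ 4
2 →τ 5 →σ 6
3 →τ 2 →σ 3
4 →τ 6 →σ 2
5 →τ 3 →σ 1
6 →τ 1 →σ 5

σ∘τ = [4 6 3 2 1 5]


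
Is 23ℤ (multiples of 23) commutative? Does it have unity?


23ℤ is a commutative ring under +,× but has no multiplicative identity (1 ∉ 23ℤ); it has no zero divisors, but without unity it is not an integral domain
Commutative: Yes
Integral domain: No
Has unity: No

23ℤ (multiples of 23): Commutative=Yes, Unity=No


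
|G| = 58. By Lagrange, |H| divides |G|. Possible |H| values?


Lagrange's theorem: |H| divides |G|
|G| = 58
Divisors of 58: 1, 2, 29, 58

Possible subgroup orders: {1, 2, 29, 58}


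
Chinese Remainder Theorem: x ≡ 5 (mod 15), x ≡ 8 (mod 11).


m₁ = 15, m₂ = 11, gcd = 1, so CRT applies. M = m₁·m₂ = 165
Let M₁ = M/m₁ = 11, M₂ = M/m₂ = 15
Find y₁ ≡ M₁⁻¹ (mod m₁): 11⁻¹ ≡ 11 (mod 15)
Find y₂ ≡ M₂⁻¹ (mod m₂): 15⁻¹ ≡ 3 (mod 11)
x = a₁·M₁·y₁ + a₂·M₂·y₂ = 5·11·11 + 8·15·3 = 965
Reduce mod 165: x ≡ 140
Check: 140 mod 15 = 5 ✓, 140 mod 11 = 8 ✓

x ≡ 140 (mod 165)


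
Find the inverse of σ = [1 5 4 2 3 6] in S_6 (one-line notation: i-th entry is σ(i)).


To find σ⁻¹, swap domain and range:
σ(1) = 1 → σ⁻¹(1) = 1
σ(2) = 5 → σ⁻¹(5) = 2
σ(3) = 4 → σ⁻¹(4) = 3
σ(4) = 2 → σ⁻¹(2) = 4
σ(5) = 3 → σ⁻¹(3) = 5
σ(6) = 6 → σ⁻¹(6) = 6

σ⁻¹ = [1 4 5 3 2 6]


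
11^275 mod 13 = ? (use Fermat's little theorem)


Fermat's little theorem: if p is prime and gcd(a,p)=1, then a^(p-1) ≡ 1 (mod p)
p = 13 is prime, gcd(11,13) = 1
Reduce exponent: 275 mod 12 = 11
So 11^275 ≡ 11^11 (mod 13)
11^11 mod 13 = 6

11^275 ≡ 6 (mod 13)


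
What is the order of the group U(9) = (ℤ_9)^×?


U(n) is the group of units mod n; |U(n)| = φ(n)
|U(9)| = φ(9) = 6

|U(9) = (ℤ_9)^×| = 6


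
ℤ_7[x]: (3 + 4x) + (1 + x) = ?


Add coefficients mod 7:
x^0: 3 + 1 = 4 (mod 7)
x^1: 4 + 1 = 5 (mod 7)
Result: 4 + 5x

f + g = 4 + 5x


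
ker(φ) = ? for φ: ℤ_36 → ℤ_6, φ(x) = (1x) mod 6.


Kernel = preimage of identity
ker(φ) = {x ∈ ℤ_36 : 1x ≡ 0 (mod 6)}. Since 6 | 36, φ is well-defined. The kernel is the cyclic subgroup ⟨6⟩ of ℤ_36 (order 6), i.e. {0, 6, 12, 18, 24, 30}

ker(φ) = {0, 6, 12, 18, 24, 30}


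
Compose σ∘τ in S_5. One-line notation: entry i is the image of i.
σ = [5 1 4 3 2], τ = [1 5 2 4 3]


σ∘τ: apply τ first, then σ
1 →τ 1 →σ 5
2 →τ 5 →σ 2
3 →τ 2 →σ 1
4 →τ 4 →σ 3
5 →τ 3 →σ 4

σ∘τ = [5 2 1 3 4]


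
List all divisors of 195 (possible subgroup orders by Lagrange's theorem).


Lagrange's theorem: |H| divides |G|
|G| = 195
Divisors of 195: 1, 3, 5, 13, 15, 39, 65, 195

Possible subgroup orders: {1, 3, 5, 13, 15, 39, 65, 195}


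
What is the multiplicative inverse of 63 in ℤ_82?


Use the extended Euclidean algorithm to write 1 = 63·s + 82·t; then s mod 82 is the inverse.
Euclidean algorithm:
  63 = 0·82 + 63
  82 = 1·63 + 19
  63 = 3·19 + 6
  19 = 3·6 + 1
  6 = 6·1 + 0
gcd(63,82) = 1
Back-substitution gives: 63·(-13) + 82·(10) = 1
So 63⁻¹ ≡ -13 ≡ 69 (mod 82)
Check: 63 × 69 = 4347 ≡ 1 (mod 82) ✓

63⁻¹ ≡ 69 (mod 82)


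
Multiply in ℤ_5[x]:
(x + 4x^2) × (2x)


Expand and collect like terms; reduce coefficients mod 5:
x^0: 0·0 = 0 ≡ 0 (mod 5)
x^1: 0·2 + 1·0 = 0 ≡ 0 (mod 5)
x^2: 1·2 + 4·0 = 2 ≡ 2 (mod 5)
x^3: 4·2 = 8 ≡ 3 (mod 5)
Result: 2x^2 + 3x^3

f · g = 2x^2 + 3x^3


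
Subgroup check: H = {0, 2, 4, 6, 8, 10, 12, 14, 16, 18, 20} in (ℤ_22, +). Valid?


Subgroup test for H = {0, 2, 4, 6, 8, 10, 12, 14, 16, 18, 20} in (ℤ_22, +):
(1) 0 ∈ H? Yes
(2) Closure: for all a,b ∈ H, (a+b) mod 22 ∈ H? Yes
(3) Inverses: for all a ∈ H, -a mod 22 ∈ H? Yes

Yes, H is a subgroup of ℤ_22


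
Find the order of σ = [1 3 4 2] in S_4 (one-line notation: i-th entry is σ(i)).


Cycle decomposition: (2 3 4)
Cycle lengths: 3
Order = lcm(3) = 3

ord(σ) = 3


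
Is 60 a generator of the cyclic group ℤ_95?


g generates ℤ_n iff gcd(g, n) = 1
gcd(60, 95) = 5
Since gcd = 5 ≠ 1, ⟨60⟩ has order 19 < 95, so 60 is not a generator.

No, 60 does not generate ℤ_95


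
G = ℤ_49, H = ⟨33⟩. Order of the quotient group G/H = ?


|⟨33⟩| = n / gcd(33, 49) = 49 / 1 = 49
H is normal (ℤ_49 is abelian).
|G/H| = |G| / |H| = 49 / 49 = 1

|G/H| = 1


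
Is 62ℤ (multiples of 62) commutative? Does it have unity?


62ℤ is a commutative ring under +,× but has no multiplicative identity (1 ∉ 62ℤ); it has no zero divisors, but without unity it is not an integral domain
Commutative: Yes
Integral domain: No
Has unity: No

62ℤ (multiples of 62): Commutative=Yes, Unity=No


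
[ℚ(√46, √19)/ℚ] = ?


[ℚ(√46,√19):ℚ] = [ℚ(√46,√19):ℚ(√46)]·[ℚ(√46):ℚ] = 2·2 = 4

[ℚ(√46, √19)/ℚ] = 4


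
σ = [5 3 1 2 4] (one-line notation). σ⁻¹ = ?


To find σ⁻¹, swap domain and range:
σ(1) = 5 → σ⁻¹(5) = 1
σ(2) = 3 → σ⁻¹(3) = 2
σ(3) = 1 → σ⁻¹(1) = 3
σ(4) = 2 → σ⁻¹(2) = 4
σ(5) = 4 → σ⁻¹(4) = 5

σ⁻¹ = [3 4 2 5 1]


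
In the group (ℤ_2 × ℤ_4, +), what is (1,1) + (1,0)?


Operation: componentwise addition mod (2, 4)
(1,1) + (1,0) = ((a₁+b₁) mod 2, (a₂+b₂) mod 4) with a = (1,1), b = (1,0)

(1,1) + (1,0) = (0,1)


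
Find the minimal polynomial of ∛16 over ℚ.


∛16 satisfies x³ - 16 = 0, irreducible over ℚ (no rational root; 16 is not a perfect cube)

Minimal polynomial: x³ - 16


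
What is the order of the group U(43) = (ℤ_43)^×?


U(n) is the group of units mod n; |U(n)| = φ(n)
|U(43)| = φ(43) = 42

|U(43) = (ℤ_43)^×| = 42


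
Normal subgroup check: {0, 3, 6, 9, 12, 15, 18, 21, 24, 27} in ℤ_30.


H = {0, 3, 6, 9, 12, 15, 18, 21, 24, 27} in ℤ_30
ℤ_30 is abelian; every subgroup of an abelian group is normal

Yes, normal subgroup


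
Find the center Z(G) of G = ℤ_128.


Z(G) = {g ∈ G | gx = xg for all x ∈ G}
ℤ_128 is abelian, so Z(G) = G

Z(ℤ_128) = ℤ_128


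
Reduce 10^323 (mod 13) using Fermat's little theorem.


Fermat's little theorem: if p is prime and gcd(a,p)=1, then a^(p-1) ≡ 1 (mod p)
p = 13 is prime, gcd(10,13) = 1
Reduce exponent: 323 mod 12 = 11
So 10^323 ≡ 10^11 (mod 13)
10^11 mod 13 = 4

10^323 ≡ 4 (mod 13)


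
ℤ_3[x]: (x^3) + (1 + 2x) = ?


Add coefficients mod 3:
x^0: 0 + 1 = 1 (mod 3)
x^1: 0 + 2 = 2 (mod 3)
x^2: 0 + 0 = 0 (mod 3)
x^3: 1 + 0 = 1 (mod 3)
Result: 1 + 2x + x^3

f + g = 1 + 2x + x^3


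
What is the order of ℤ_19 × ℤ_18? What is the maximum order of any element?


|ℤ_19 × ℤ_18| = 19 × 18 = 342
Max element order = lcm(19,18) = 342
Cyclic? Yes (gcd=1)

|ℤ_19×ℤ_18| = 342, max element order = 342


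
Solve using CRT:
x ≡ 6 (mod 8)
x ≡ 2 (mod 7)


m₁ = 8, m₂ = 7, gcd = 1, so CRT applies. M = m₁·m₂ = 56
Let M₁ = M/m₁ = 7, M₂ = M/m₂ = 8
Find y₁ ≡ M₁⁻¹ (mod m₁): 7⁻¹ ≡ 7 (mod 8)
Find y₂ ≡ M₂⁻¹ (mod m₂): 8⁻¹ ≡ 1 (mod 7)
x = a₁·M₁·y₁ + a₂·M₂·y₂ = 6·7·7 + 2·8·1 = 310
Reduce mod 56: x ≡ 30
Check: 30 mod 8 = 6 ✓, 30 mod 7 = 2 ✓

x ≡ 30 (mod 56)


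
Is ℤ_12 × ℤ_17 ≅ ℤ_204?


Comparing ℤ_12 × ℤ_17 and ℤ_204:
gcd(12,17) = 1, so ℤ_12 × ℤ_17 ≅ ℤ_204 (CRT)

Yes, ℤ_12 × ℤ_17 ≅ ℤ_204


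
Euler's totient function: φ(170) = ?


Factor n: 170 = 2 × 5 × 17
φ(n) = n · ∏(1 - 1/p) over distinct primes p | n
φ(170) = 170 · (1 - 1/2) · (1 - 1/5) · (1 - 1/17) = 64

φ(170) = 64


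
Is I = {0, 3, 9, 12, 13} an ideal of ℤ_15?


Check ideal conditions for I = {0, 3, 9, 12, 13} in ℤ_15:
(1) I is an additive subgroup? No
(2) For r ∈ ℤ_15 and a ∈ I: r·a ∈ I? No  [counterexample: r=2, a=3, r·a mod 15 = 6 ∉ I]

No, I is not an ideal of ℤ_15


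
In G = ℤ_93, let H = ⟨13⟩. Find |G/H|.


|⟨13⟩| = n / gcd(13, 93) = 93 / 1 = 93
H is normal (ℤ_93 is abelian).
|G/H| = |G| / |H| = 93 / 93 = 1

|G/H| = 1


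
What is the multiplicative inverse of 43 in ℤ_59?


Use the extended Euclidean algorithm to write 1 = 43·s + 59·t; then s mod 59 is the inverse.
Euclidean algorithm:
  43 = 0·59 + 43
  59 = 1·43 + 16
  43 = 2·16 + 11
  16 = 1·11 + 5
  11 = 2·5 + 1
  5 = 5·1 + 0
gcd(43,59) = 1
Back-substitution gives: 43·(11) + 59·(-8) = 1
So 43⁻¹ ≡ 11 ≡ 11 (mod 59)
Check: 43 × 11 = 473 ≡ 1 (mod 59) ✓

43⁻¹ ≡ 11 (mod 59)


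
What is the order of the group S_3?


|S_n| = n! (number of permutations of n symbols)
|S_3| = 3! = 6

|S_3| = 6


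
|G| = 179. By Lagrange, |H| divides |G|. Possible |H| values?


Lagrange's theorem: |H| divides |G|
|G| = 179
Divisors of 179: 1, 179

Possible subgroup orders: {1, 179}


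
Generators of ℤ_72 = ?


g generates ℤ_n iff gcd(g,n) = 1
Prime factors of 72: 2, 3
Generators are g ∈ {1,...,71} not divisible by any of these primes.
Generators: {1, 5, 7, 11, 13, 17, 19, 23, 25, 29, 31, 35, 37, 41, 43, 47, 49, 53, 55, 59, 61, 65, 67, 71}
Number of generators = φ(72) = 24

Generators of ℤ_72 = {1, 5, 7, 11, 13, 17, 19, 23, 25, 29, 31, 35, 37, 41, 43, 47, 49, 53, 55, 59, 61, 65, 67, 71}


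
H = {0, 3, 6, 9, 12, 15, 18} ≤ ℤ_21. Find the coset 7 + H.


7 + H = {7 + h (mod 21) : h ∈ H}
7+0=7, 7+3=10, 7+6=13, 7+9=16, 7+12=19, 7+15=1, 7+18=4
7 + H = {1, 4, 7, 10, 13, 16, 19} = 1 + H

7 + H = {1, 4, 7, 10, 13, 16, 19}


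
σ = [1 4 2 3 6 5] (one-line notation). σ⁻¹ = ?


To find σ⁻¹, swap domain and range:
σ(1) = 1 → σ⁻¹(1) = 1
σ(2) = 4 → σ⁻¹(4) = 2
σ(3) = 2 → σ⁻¹(2) = 3
σ(4) = 3 → σ⁻¹(3) = 4
σ(5) = 6 → σ⁻¹(6) = 5
σ(6) = 5 → σ⁻¹(5) = 6

σ⁻¹ = [1 3 4 2 6 5]


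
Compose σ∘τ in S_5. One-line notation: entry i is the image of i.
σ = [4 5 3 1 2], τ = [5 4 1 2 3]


σ∘τ: apply τ first, then σ
1 →τ 5 →σ 2
2 →τ 4 →σ 1
3 →τ 1 →σ 4
4 →τ 2 →σ 5
5 →τ 3 →σ 3

σ∘τ = [2 1 4 5 3]


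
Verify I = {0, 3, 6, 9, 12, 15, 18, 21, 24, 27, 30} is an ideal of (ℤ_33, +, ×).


Check ideal conditions for I = {0, 3, 6, 9, 12, 15, 18, 21, 24, 27, 30} in ℤ_33:
(1) I is an additive subgroup? Yes
(2) For r ∈ ℤ_33 and a ∈ I: r·a ∈ I? Yes

Yes, I is an ideal of ℤ_33


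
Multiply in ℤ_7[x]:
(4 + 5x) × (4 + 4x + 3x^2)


Expand and collect like terms; reduce coefficients mod 7:
x^0: 4·4 = 16 ≡ 2 (mod 7)
x^1: 4·4 + 5·4 = 36 ≡ 1 (mod 7)
x^2: 4·3 + 5·4 = 32 ≡ 4 (mod 7)
x^3: 5·3 = 15 ≡ 1 (mod 7)
Result: 2 + x + 4x^2 + x^3

f · g = 2 + x + 4x^2 + x^3


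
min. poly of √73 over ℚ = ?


√73 satisfies x² - 73 = 0, irreducible over ℚ since 73 is squarefree

Minimal polynomial: x² - 73


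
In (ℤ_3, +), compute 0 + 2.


Operation: addition mod 3
0 + 2 = (a + b) mod 3 with a = 0, b = 2

0 + 2 = 2


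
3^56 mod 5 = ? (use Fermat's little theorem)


Fermat's little theorem: if p is prime and gcd(a,p)=1, then a^(p-1) ≡ 1 (mod p)
p = 5 is prime, gcd(3,5) = 1
Reduce exponent: 56 mod 4 = 0
So 3^56 ≡ 3^0 (mod 5)
3^0 = 1

3^56 ≡ 1 (mod 5)


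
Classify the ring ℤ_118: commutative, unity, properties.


ℤ_118 is a commutative ring with unity 1; 118 = 2×59 is composite, so 2·59 ≡ 0 gives zero divisors (not an integral domain)
Commutative: Yes
Integral domain: No
Has unity: Yes

ℤ_118: Commutative=Yes, Unity=Yes


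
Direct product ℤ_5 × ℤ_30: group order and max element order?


|ℤ_5 × ℤ_30| = 5 × 30 = 150
Max element order = lcm(5,30) = 30
Cyclic? No (gcd=5)

|ℤ_5×ℤ_30| = 150, max element order = 30


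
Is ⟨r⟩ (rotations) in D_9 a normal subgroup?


H = ⟨r⟩ (rotations) in D_9
The rotation subgroup ⟨r⟩ has index 2 in D_9, so it is normal

Yes, normal subgroup


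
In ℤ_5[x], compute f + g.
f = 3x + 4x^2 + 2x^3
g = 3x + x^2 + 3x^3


Add coefficients mod 5:
x^0: 0 + 0 = 0 (mod 5)
x^1: 3 + 3 = 1 (mod 5)
x^2: 4 + 1 = 0 (mod 5)
x^3: 2 + 3 = 0 (mod 5)
Result: x

f + g = x


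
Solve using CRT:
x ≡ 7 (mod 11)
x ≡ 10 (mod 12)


m₁ = 11, m₂ = 12, gcd = 1, so CRT applies. M = m₁·m₂ = 132
Let M₁ = M/m₁ = 12, M₂ = M/m₂ = 11
Find y₁ ≡ M₁⁻¹ (mod m₁): 12⁻¹ ≡ 1 (mod 11)
Find y₂ ≡ M₂⁻¹ (mod m₂): 11⁻¹ ≡ 11 (mod 12)
x = a₁·M₁·y₁ + a₂·M₂·y₂ = 7·12·1 + 10·11·11 = 1294
Reduce mod 132: x ≡ 106
Check: 106 mod 11 = 7 ✓, 106 mod 12 = 10 ✓

x ≡ 106 (mod 132)


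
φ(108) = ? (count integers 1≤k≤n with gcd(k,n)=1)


Factor n: 108 = 2^2 × 3^3
φ(n) = n · ∏(1 - 1/p) over distinct primes p | n
φ(108) = 108 · (1 - 1/2) · (1 - 1/3) = 36

φ(108) = 36


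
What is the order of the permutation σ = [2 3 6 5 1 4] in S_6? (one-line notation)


Cycle decomposition: (1 2 3 6 4 5)
Cycle lengths: 6
Order = lcm(6) = 6

ord(σ) = 6


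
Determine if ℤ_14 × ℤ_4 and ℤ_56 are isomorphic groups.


Comparing ℤ_14 × ℤ_4 and ℤ_56:
gcd(14,4) = 2 ≠ 1. Max element order in ℤ_14×ℤ_4 is lcm(14,4) = 28 < 56, so it has no element of order 56

No, ℤ_14 × ℤ_4 ≇ ℤ_56


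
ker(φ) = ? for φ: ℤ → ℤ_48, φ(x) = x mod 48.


Kernel = preimage of identity
ker(φ) = {x ∈ ℤ : x ≡ 0 (mod 48)} = 48ℤ = {0, ±48, ±96, ...}

ker(φ) = 48ℤ


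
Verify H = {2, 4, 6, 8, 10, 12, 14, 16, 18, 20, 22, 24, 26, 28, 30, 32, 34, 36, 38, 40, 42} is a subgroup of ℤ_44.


Subgroup test for H = {2, 4, 6, 8, 10, 12, 14, 16, 18, 20, 22, 24, 26, 28, 30, 32, 34, 36, 38, 40, 42} in (ℤ_44, +):
(1) 0 ∈ H? No
(2) Closure: for all a,b ∈ H, (a+b) mod 44 ∈ H? No  [counterexample: 2 + 42 = 0 ∉ H]
(3) Inverses: for all a ∈ H, -a mod 44 ∈ H? Yes

No, H is not a subgroup of ℤ_44


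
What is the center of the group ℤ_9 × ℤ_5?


Z(G) = {g ∈ G | gx = xg for all x ∈ G}
Direct product of abelian groups is abelian, so Z(G) = G

Z(ℤ_9 × ℤ_5) = ℤ_9 × ℤ_5


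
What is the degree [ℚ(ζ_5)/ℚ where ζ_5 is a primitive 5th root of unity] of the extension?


[ℚ(ζ_n):ℚ] = deg Φ_n(x) = φ(n). Here φ(5) = 4

[ℚ(ζ_5)/ℚ where ζ_5 is a primitive 5th root of unity] = 4


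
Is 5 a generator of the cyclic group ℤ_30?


g generates ℤ_n iff gcd(g, n) = 1
gcd(5, 30) = 5
Since gcd = 5 ≠ 1, ⟨5⟩ has order 6 < 30, so 5 is not a generator.

No, 5 does not generate ℤ_30


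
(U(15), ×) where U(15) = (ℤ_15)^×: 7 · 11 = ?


Operation: multiplication mod 15
7 · 11 = (a × b) mod 15 with a = 7, b = 11

7 · 11 = 2


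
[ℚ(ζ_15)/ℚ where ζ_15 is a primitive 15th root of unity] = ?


[ℚ(ζ_n):ℚ] = deg Φ_n(x) = φ(n). Here φ(15) = 8

[ℚ(ζ_15)/ℚ where ζ_15 is a primitive 15th root of unity] = 8


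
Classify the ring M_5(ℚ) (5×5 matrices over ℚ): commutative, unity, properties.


Matrix multiplication is non-commutative for n ≥ 2; the identity matrix I is the unity; singular matrices give zero divisors, so not an integral domain
Commutative: No
Integral domain: No
Has unity: Yes

M_5(ℚ) (5×5 matrices over ℚ): Commutative=No, Unity=Yes


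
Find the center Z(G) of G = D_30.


Z(G) = {g ∈ G | gx = xg for all x ∈ G}
For even n, Z(D_n) = {e, r^(n/2)}: the 180° rotation r^15 commutes with every reflection and rotation

Z(D_30) = {e, r^15}


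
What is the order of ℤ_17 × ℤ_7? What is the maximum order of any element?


|ℤ_17 × ℤ_7| = 17 × 7 = 119
Max element order = lcm(17,7) = 119
Cyclic? Yes (gcd=1)

|ℤ_17×ℤ_7| = 119, max element order = 119


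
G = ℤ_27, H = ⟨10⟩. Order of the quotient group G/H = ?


|⟨10⟩| = n / gcd(10, 27) = 27 / 1 = 27
H is normal (ℤ_27 is abelian).
|G/H| = |G| / |H| = 27 / 27 = 1

|G/H| = 1


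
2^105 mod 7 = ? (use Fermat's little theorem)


Fermat's little theorem: if p is prime and gcd(a,p)=1, then a^(p-1) ≡ 1 (mod p)
p = 7 is prime, gcd(2,7) = 1
Reduce exponent: 105 mod 6 = 3
So 2^105 ≡ 2^3 (mod 7)
2^3 mod 7 = 1

2^105 ≡ 1 (mod 7)


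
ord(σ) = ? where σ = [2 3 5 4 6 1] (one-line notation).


Cycle decomposition: (1 2 3 5 6)
Cycle lengths: 5
Order = lcm(5) = 5

ord(σ) = 5


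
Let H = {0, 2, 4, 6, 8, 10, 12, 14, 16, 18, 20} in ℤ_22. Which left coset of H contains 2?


2 + H = {2 + h (mod 22) : h ∈ H}
2+0=2, 2+2=4, 2+4=6, 2+6=8, 2+8=10, 2+10=12, 2+12=14, 2+14=16, 2+16=18, 2+18=20, 2+20=0
2 + H = {0, 2, 4, 6, 8, 10, 12, 14, 16, 18, 20} = 0 + H

2 + H = {0, 2, 4, 6, 8, 10, 12, 14, 16, 18, 20}


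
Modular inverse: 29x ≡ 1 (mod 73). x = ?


Use the extended Euclidean algorithm to write 1 = 29·s + 73·t; then s mod 73 is the inverse.
Euclidean algorithm:
  29 = 0·73 + 29
  73 = 2·29 + 15
  29 = 1·15 + 14
  15 = 1·14 + 1
  14 = 14·1 + 0
gcd(29,73) = 1
Back-substitution gives: 29·(-5) + 73·(2) = 1
So 29⁻¹ ≡ -5 ≡ 68 (mod 73)
Check: 29 × 68 = 1972 ≡ 1 (mod 73) ✓

29⁻¹ ≡ 68 (mod 73)


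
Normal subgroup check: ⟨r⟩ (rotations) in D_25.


H = ⟨r⟩ (rotations) in D_25
The rotation subgroup ⟨r⟩ has index 2 in D_25, so it is normal

Yes, normal subgroup


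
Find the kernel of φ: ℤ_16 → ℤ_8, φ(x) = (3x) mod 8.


Kernel = preimage of identity
ker(φ) = {x ∈ ℤ_16 : 3x ≡ 0 (mod 8)}. Since 8 | 16, φ is well-defined. The kernel is the cyclic subgroup ⟨8⟩ of ℤ_16 (order 2), i.e. {0, 8}

ker(φ) = {0, 8}


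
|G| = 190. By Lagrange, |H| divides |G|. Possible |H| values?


Lagrange's theorem: |H| divides |G|
|G| = 190
Divisors of 190: 1, 2, 5, 10, 19, 38, 95, 190

Possible subgroup orders: {1, 2, 5, 10, 19, 38, 95, 190}


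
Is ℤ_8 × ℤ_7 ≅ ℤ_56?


Comparing ℤ_8 × ℤ_7 and ℤ_56:
gcd(8,7) = 1, so ℤ_8 × ℤ_7 ≅ ℤ_56 (CRT)

Yes, ℤ_8 × ℤ_7 ≅ ℤ_56


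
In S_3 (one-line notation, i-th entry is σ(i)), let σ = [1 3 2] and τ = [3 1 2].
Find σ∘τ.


σ∘τ: apply τ first, then σ
1 →τ 3 →σ 2
2 →τ 1 →σ 1
3 →τ 2 →σ 3

σ∘τ = [2 1 3]


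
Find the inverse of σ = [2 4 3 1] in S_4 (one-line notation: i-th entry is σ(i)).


To find σ⁻¹, swap domain and range:
σ(1) = 2 → σ⁻¹(2) = 1
σ(2) = 4 → σ⁻¹(4) = 2
σ(3) = 3 → σ⁻¹(3) = 3
σ(4) = 1 → σ⁻¹(1) = 4

σ⁻¹ = [4 1 3 2]


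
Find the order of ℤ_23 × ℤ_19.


|A × B| = |A| · |B|
|ℤ_23 × ℤ_19| = 23 × 19 = 437

|ℤ_23 × ℤ_19| = 437


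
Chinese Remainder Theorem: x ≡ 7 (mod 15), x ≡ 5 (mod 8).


m₁ = 15, m₂ = 8, gcd = 1, so CRT applies. M = m₁·m₂ = 120
Let M₁ = M/m₁ = 8, M₂ = M/m₂ = 15
Find y₁ ≡ M₁⁻¹ (mod m₁): 8⁻¹ ≡ 2 (mod 15)
Find y₂ ≡ M₂⁻¹ (mod m₂): 15⁻¹ ≡ 7 (mod 8)
x = a₁·M₁·y₁ + a₂·M₂·y₂ = 7·8·2 + 5·15·7 = 637
Reduce mod 120: x ≡ 37
Check: 37 mod 15 = 7 ✓, 37 mod 8 = 5 ✓

x ≡ 37 (mod 120)


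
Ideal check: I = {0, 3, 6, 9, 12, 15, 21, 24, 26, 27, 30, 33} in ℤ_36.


Check ideal conditions for I = {0, 3, 6, 9, 12, 15, 21, 24, 26, 27, 30, 33} in ℤ_36:
(1) I is an additive subgroup? No
(2) For r ∈ ℤ_36 and a ∈ I: r·a ∈ I? No  [counterexample: r=2, a=9, r·a mod 36 = 18 ∉ I]

No, I is not an ideal of ℤ_36


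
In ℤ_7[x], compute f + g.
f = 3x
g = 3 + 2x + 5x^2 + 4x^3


Add coefficients mod 7:
x^0: 0 + 3 = 3 (mod 7)
x^1: 3 + 2 = 5 (mod 7)
x^2: 0 + 5 = 5 (mod 7)
x^3: 0 + 4 = 4 (mod 7)
Result: 3 + 5x + 5x^2 + 4x^3

f + g = 3 + 5x + 5x^2 + 4x^3


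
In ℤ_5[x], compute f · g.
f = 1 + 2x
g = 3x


Expand and collect like terms; reduce coefficients mod 5:
x^0: 1·0 = 0 ≡ 0 (mod 5)
x^1: 1·3 + 2·0 = 3 ≡ 3 (mod 5)
x^2: 2·3 = 6 ≡ 1 (mod 5)
Result: 3x + x^2

f · g = 3x + x^2


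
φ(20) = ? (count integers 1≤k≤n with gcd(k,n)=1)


φ(n) = count of k ∈ {1,...,n} with gcd(k,n)=1
Coprimes to 20: {1, 3, 7, 9, 11, 13, 17, 19}
Count: 8

φ(20) = 8


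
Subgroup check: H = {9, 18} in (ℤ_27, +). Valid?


Subgroup test for H = {9, 18} in (ℤ_27, +):
(1) 0 ∈ H? No
(2) Closure: for all a,b ∈ H, (a+b) mod 27 ∈ H? No  [counterexample: 9 + 18 = 0 ∉ H]
(3) Inverses: for all a ∈ H, -a mod 27 ∈ H? Yes

No, H is not a subgroup of ℤ_27


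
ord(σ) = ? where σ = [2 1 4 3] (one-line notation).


Cycle decomposition: (1 2) (3 4)
Cycle lengths: 2, 2
Order = lcm(2, 2) = 2

ord(σ) = 2


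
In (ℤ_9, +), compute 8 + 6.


Operation: addition mod 9
8 + 6 = (a + b) mod 9 with a = 8, b = 6

8 + 6 = 5


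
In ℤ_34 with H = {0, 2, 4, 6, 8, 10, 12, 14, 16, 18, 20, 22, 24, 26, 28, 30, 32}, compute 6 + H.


6 + H = {6 + h (mod 34) : h ∈ H}
6+0=6, 6+2=8, 6+4=10, 6+6=12, 6+8=14, 6+10=16, 6+12=18, 6+14=20, 6+16=22, 6+18=24, 6+20=26, 6+22=28, 6+24=30, 6+26=32, 6+28=0, 6+30=2, 6+32=4
6 + H = {0, 2, 4, 6, 8, 10, 12, 14, 16, 18, 20, 22, 24, 26, 28, 30, 32} = 0 + H

6 + H = {0, 2, 4, 6, 8, 10, 12, 14, 16, 18, 20, 22, 24, 26, 28, 30, 32}


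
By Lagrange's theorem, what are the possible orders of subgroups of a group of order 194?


Lagrange's theorem: |H| divides |G|
|G| = 194
Divisors of 194: 1, 2, 97, 194

Possible subgroup orders: {1, 2, 97, 194}


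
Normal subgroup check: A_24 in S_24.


H = A_24 in S_24
A_24 has index 2 in S_24, and every subgroup of index 2 is normal

Yes, normal subgroup


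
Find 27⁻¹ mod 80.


Use the extended Euclidean algorithm to write 1 = 27·s + 80·t; then s mod 80 is the inverse.
Euclidean algorithm:
  27 = 0·80 + 27
  80 = 2·27 + 26
  27 = 1·26 + 1
  26 = 26·1 + 0
gcd(27,80) = 1
Back-substitution gives: 27·(3) + 80·(-1) = 1
So 27⁻¹ ≡ 3 ≡ 3 (mod 80)
Check: 27 × 3 = 81 ≡ 1 (mod 80) ✓

27⁻¹ ≡ 3 (mod 80)


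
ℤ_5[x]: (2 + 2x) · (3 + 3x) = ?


Expand and collect like terms; reduce coefficients mod 5:
x^0: 2·3 = 6 ≡ 1 (mod 5)
x^1: 2·3 + 2·3 = 12 ≡ 2 (mod 5)
x^2: 2·3 = 6 ≡ 1 (mod 5)
Result: 1 + 2x + x^2

f · g = 1 + 2x + x^2


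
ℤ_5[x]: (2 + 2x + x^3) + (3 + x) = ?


Add coefficients mod 5:
x^0: 2 + 3 = 0 (mod 5)
x^1: 2 + 1 = 3 (mod 5)
x^2: 0 + 0 = 0 (mod 5)
x^3: 1 + 0 = 1 (mod 5)
Result: 3x + x^3

f + g = 3x + x^3


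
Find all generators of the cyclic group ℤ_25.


g generates ℤ_n iff gcd(g,n) = 1
Prime factors of 25: 5
Generators are g ∈ {1,...,24} not divisible by any of these primes.
Generators: {1, 2, 3, 4, 6, 7, 8, 9, 11, 12, 13, 14, 16, 17, 18, 19, 21, 22, 23, 24}
Number of generators = φ(25) = 20

Generators of ℤ_25 = {1, 2, 3, 4, 6, 7, 8, 9, 11, 12, 13, 14, 16, 17, 18, 19, 21, 22, 23, 24}


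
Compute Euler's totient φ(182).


Factor n: 182 = 2 × 7 × 13
φ(n) = n · ∏(1 - 1/p) over distinct primes p | n
φ(182) = 182 · (1 - 1/2) · (1 - 1/7) · (1 - 1/13) = 72

φ(182) = 72


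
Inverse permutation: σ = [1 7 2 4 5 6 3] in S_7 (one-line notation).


To find σ⁻¹, swap domain and range:
σ(1) = 1 → σ⁻¹(1) = 1
σ(2) = 7 → σ⁻¹(7) = 2
σ(3) = 2 → σ⁻¹(2) = 3
σ(4) = 4 → σ⁻¹(4) = 4
σ(5) = 5 → σ⁻¹(5) = 5
σ(6) = 6 → σ⁻¹(6) = 6
σ(7) = 3 → σ⁻¹(3) = 7

σ⁻¹ = [1 3 7 4 5 6 2]


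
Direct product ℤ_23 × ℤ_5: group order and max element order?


|ℤ_23 × ℤ_5| = 23 × 5 = 115
Max element order = lcm(23,5) = 115
Cyclic? Yes (gcd=1)

|ℤ_23×ℤ_5| = 115, max element order = 115


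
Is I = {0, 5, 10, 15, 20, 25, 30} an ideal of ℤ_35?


Check ideal conditions for I = {0, 5, 10, 15, 20, 25, 30} in ℤ_35:
(1) I is an additive subgroup? Yes
(2) For r ∈ ℤ_35 and a ∈ I: r·a ∈ I? Yes

Yes, I is an ideal of ℤ_35


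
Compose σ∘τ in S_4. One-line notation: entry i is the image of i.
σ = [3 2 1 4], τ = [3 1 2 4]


σ∘τ: apply τ first, then σ
1 →τ 3 →σ 1
2 →τ 1 →σ 3
3 →τ 2 →σ 2
4 →τ 4 →σ 4

σ∘τ = [1 3 2 4]


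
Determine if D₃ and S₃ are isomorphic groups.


Comparing D₃ and S₃:
Both are the unique non-abelian group of order 6

Yes, D₃ ≅ S₃


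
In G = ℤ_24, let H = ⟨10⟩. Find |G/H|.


|⟨10⟩| = n / gcd(10, 24) = 24 / 2 = 12
H is normal (ℤ_24 is abelian).
|G/H| = |G| / |H| = 24 / 12 = 2

|G/H| = 2


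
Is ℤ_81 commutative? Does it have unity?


ℤ_81 is a commutative ring with unity 1; 81 = 3×27 is composite, so 3·27 ≡ 0 gives zero divisors (not an integral domain)
Commutative: Yes
Integral domain: No
Has unity: Yes

ℤ_81: Commutative=Yes, Unity=Yes


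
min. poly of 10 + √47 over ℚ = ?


Let α = 10 + √47. Then α - 10 = √47, so (α - 10)² = 47, giving α² - 20α + 53 = 0. Degree 2 and α ∉ ℚ, so this is the minimal polynomial.

Minimal polynomial: x² - 20x + 53


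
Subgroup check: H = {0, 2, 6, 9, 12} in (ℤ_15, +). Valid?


Subgroup test for H = {0, 2, 6, 9, 12} in (ℤ_15, +):
(1) 0 ∈ H? Yes
(2) Closure: for all a,b ∈ H, (a+b) mod 15 ∈ H? No  [counterexample: 2 + 2 = 4 ∉ H]
(3) Inverses: for all a ∈ H, -a mod 15 ∈ H? No

No, H is not a subgroup of ℤ_15


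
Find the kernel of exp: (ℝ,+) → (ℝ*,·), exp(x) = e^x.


Kernel = preimage of identity
ker(exp) = {x ∈ ℝ | e^x = 1} = {0}

ker(exp) = {0}


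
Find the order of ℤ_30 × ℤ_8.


|A × B| = |A| · |B|
|ℤ_30 × ℤ_8| = 30 × 8 = 240

|ℤ_30 × ℤ_8| = 240


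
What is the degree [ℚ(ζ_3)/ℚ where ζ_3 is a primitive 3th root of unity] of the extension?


[ℚ(ζ_n):ℚ] = deg Φ_n(x) = φ(n). Here φ(3) = 2

[ℚ(ζ_3)/ℚ where ζ_3 is a primitive 3th root of unity] = 2


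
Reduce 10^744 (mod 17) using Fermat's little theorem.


Fermat's little theorem: if p is prime and gcd(a,p)=1, then a^(p-1) ≡ 1 (mod p)
p = 17 is prime, gcd(10,17) = 1
Reduce exponent: 744 mod 16 = 8
So 10^744 ≡ 10^8 (mod 17)
10^8 mod 17 = 16

10^744 ≡ 16 (mod 17)


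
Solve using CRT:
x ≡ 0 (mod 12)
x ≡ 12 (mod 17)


m₁ = 12, m₂ = 17, gcd = 1, so CRT applies. M = m₁·m₂ = 204
Let M₁ = M/m₁ = 17, M₂ = M/m₂ = 12
Find y₁ ≡ M₁⁻¹ (mod m₁): 17⁻¹ ≡ 5 (mod 12)
Find y₂ ≡ M₂⁻¹ (mod m₂): 12⁻¹ ≡ 10 (mod 17)
x = a₁·M₁·y₁ + a₂·M₂·y₂ = 0·17·5 + 12·12·10 = 1440
Reduce mod 204: x ≡ 12
Check: 12 mod 12 = 0 ✓, 12 mod 17 = 12 ✓

x ≡ 12 (mod 204)


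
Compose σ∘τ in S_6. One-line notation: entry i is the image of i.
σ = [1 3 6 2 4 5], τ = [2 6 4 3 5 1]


σ∘τ: apply τ first, then σ
1 →τ 2 →σ 3
2 →τ 6 →σ 5
3 →τ 4 →σ 2
4 →τ 3 →σ 6
5 →τ 5 →σ 4
6 →τ 1 →σ 1

σ∘τ = [3 5 2 6 4 1]


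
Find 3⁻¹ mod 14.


Use the extended Euclidean algorithm to write 1 = 3·s + 14·t; then s mod 14 is the inverse.
Euclidean algorithm:
  3 = 0·14 + 3
  14 = 4·3 + 2
  3 = 1·2 + 1
  2 = 2·1 + 0
gcd(3,14) = 1
Back-substitution gives: 3·(5) + 14·(-1) = 1
So 3⁻¹ ≡ 5 ≡ 5 (mod 14)
Check: 3 × 5 = 15 ≡ 1 (mod 14) ✓

3⁻¹ ≡ 5 (mod 14)
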